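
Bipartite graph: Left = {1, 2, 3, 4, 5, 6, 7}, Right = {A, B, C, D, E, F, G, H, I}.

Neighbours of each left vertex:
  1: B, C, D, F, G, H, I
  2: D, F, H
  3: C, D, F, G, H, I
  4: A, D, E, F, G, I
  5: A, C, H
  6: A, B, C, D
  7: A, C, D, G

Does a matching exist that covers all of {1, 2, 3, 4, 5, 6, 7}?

For example, pair 1–H, 2–D, 3–F, 4–A, 5–C, 6–B, 7–G.
Every left vertex is matched, so this matching saturates all of them.

Yes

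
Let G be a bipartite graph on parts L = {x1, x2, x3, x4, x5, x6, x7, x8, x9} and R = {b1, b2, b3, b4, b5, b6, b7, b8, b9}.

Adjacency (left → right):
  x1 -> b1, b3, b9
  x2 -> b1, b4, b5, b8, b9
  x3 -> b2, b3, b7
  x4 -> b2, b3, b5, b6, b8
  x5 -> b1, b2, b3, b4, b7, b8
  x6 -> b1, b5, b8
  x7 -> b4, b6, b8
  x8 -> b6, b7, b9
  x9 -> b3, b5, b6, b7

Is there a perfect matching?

A valid assignment of size 9: x1→b9, x2→b4, x3→b7, x4→b2, x5→b1, x6→b5, x7→b8, x8→b6, x9→b3.
All 9 left vertices are covered.

Yes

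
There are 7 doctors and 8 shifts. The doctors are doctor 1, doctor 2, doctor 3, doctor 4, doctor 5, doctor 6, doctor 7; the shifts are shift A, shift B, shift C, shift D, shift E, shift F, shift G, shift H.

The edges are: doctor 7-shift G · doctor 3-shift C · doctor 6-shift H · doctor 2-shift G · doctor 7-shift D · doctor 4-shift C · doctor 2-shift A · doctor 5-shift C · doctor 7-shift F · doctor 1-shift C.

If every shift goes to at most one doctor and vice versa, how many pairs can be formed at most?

4

For example, pair doctor 1-shift C, doctor 2-shift A, doctor 6-shift H, doctor 7-shift G.
The set {doctor 1, doctor 3, doctor 4, doctor 5} has only 1 neighbour ({shift C}), so by Hall's theorem at most 4 of the 7 doctors can be matched.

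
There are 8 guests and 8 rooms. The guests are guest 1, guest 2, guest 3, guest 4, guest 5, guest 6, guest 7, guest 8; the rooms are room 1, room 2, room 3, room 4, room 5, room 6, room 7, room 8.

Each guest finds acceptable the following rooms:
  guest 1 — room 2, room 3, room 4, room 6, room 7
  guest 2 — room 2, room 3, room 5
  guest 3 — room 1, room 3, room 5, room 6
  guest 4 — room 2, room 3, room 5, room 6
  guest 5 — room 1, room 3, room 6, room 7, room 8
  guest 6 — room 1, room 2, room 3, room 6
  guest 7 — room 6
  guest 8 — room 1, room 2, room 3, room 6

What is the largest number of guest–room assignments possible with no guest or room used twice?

7

One maximum matching: guest 1→room 4, guest 2→room 2, guest 3→room 3, guest 4→room 5, guest 5→room 8, guest 6→room 1, guest 7→room 6.
The set {guest 2, guest 3, guest 4, guest 6, guest 7, guest 8} has only 5 neighbours ({room 1, room 2, room 3, room 5, room 6}), so by Hall's theorem at most 7 of the 8 guests can be matched.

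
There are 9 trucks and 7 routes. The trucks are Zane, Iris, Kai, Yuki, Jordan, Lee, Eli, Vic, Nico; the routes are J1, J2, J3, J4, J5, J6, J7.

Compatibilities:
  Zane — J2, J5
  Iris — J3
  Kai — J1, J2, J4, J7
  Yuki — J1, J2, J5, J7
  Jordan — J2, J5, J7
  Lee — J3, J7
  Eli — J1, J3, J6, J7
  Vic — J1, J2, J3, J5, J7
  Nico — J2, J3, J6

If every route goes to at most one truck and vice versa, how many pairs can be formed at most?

For example, pair Zane-J2, Iris-J3, Kai-J4, Yuki-J1, Jordan-J5, Lee-J7, Eli-J6.
The set {Zane, Iris, Yuki, Jordan, Lee, Eli, Vic, Nico} has only 6 neighbours ({J1, J2, J3, J5, J6, J7}), so by Hall's theorem at most 7 of the 9 trucks can be matched.

7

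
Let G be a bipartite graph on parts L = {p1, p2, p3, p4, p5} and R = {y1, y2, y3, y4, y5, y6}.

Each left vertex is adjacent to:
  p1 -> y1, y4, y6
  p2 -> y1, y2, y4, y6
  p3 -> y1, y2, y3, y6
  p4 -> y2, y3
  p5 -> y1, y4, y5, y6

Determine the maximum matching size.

One maximum matching: p1→y4, p2→y6, p3→y3, p4→y2, p5→y1.
This saturates every left vertex, so 5 is the maximum.

5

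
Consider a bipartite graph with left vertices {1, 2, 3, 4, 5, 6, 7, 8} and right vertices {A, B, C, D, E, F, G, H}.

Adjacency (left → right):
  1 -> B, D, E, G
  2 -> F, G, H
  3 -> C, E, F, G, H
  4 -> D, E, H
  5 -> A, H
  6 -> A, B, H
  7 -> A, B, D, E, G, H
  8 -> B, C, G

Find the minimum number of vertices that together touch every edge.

8

The 8 edges 1–E, 2–F, 3–C, 4–D, 5–A, 6–H, 7–G, 8–B form a matching, so any vertex cover needs at least 8 vertices (one per matched edge).
Conversely {1, 2, 3, 4, 5, 6, 7, 8} meets every edge and has exactly 8 vertices, so 8 is optimal.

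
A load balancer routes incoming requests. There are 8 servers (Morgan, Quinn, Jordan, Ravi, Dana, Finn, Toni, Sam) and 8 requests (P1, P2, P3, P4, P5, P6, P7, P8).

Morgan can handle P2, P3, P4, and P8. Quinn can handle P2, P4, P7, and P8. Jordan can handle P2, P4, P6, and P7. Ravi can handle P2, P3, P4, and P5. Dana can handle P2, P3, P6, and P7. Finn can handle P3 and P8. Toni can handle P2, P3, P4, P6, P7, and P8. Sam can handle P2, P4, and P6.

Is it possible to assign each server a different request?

The set {Morgan, Quinn, Jordan, Dana, Finn, Toni, Sam} has only 6 neighbours ({P2, P3, P4, P6, P7, P8}), so by Hall's theorem at most 7 of the 8 servers can be matched.
Hence no matching covers every server.

No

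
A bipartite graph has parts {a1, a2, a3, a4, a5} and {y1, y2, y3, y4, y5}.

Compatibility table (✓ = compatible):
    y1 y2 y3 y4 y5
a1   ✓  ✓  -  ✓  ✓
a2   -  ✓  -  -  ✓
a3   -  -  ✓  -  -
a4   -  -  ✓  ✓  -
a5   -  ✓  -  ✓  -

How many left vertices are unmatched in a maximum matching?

A valid assignment of size 5: a1-y1, a2-y5, a3-y3, a4-y4, a5-y2.
This saturates every left vertex, so 5 is the maximum.
That matches 5 of the 5, leaving 0 unmatched; no matching can do better.

0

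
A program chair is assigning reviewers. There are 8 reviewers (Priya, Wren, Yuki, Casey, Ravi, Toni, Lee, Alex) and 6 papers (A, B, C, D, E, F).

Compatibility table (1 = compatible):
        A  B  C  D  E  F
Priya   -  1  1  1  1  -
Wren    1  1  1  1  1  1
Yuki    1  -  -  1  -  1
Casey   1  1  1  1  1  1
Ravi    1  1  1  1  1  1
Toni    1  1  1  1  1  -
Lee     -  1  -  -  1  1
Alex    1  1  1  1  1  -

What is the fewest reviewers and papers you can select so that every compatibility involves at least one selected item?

6

{A, B, C, D, E, F} is a vertex cover of size 6: every edge has an endpoint in this set.
No smaller cover exists because Priya–C, Wren–F, Yuki–D, Casey–B, Ravi–E, Toni–A is a matching of size 6, and a cover must include an endpoint of each of these disjoint edges (König's theorem).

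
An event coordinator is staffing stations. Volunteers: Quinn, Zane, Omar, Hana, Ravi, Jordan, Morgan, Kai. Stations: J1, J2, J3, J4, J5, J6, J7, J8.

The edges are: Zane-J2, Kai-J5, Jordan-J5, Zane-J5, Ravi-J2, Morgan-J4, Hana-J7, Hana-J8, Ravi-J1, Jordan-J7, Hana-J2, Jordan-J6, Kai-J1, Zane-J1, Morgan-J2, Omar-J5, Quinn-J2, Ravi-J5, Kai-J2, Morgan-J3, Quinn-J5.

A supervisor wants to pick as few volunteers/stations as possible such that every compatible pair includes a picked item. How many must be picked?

6

The 6 edges Quinn–J2, Zane–J1, Omar–J5, Hana–J7, Jordan–J6, Morgan–J3 form a matching, so any vertex cover needs at least 6 vertices (one per matched edge).
Conversely {Hana, Jordan, Morgan, J1, J2, J5} meets every edge and has exactly 6 vertices, so 6 is optimal.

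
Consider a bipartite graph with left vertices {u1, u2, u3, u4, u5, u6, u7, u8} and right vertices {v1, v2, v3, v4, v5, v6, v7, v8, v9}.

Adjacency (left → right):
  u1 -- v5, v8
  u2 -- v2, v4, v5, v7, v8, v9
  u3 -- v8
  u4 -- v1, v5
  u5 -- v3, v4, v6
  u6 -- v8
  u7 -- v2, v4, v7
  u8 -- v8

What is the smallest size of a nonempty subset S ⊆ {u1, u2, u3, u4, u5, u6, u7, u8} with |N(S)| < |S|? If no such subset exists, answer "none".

Take S = {u3, u6}. Its neighbourhood is {v8}, so |N(S)| = 1 < |S| = 2.
No single vertex violates Hall's condition since each has at least one neighbour, so 2 is the minimum.

2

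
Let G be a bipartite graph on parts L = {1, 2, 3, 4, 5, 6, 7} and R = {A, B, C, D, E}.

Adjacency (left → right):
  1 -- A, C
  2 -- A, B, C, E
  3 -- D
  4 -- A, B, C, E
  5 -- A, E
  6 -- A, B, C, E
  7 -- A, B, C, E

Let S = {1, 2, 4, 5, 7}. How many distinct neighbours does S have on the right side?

The union of neighbours of {1, 2, 4, 5, 7} is {A, B, C, E}, which has 4 elements.
Since |N(S)| = 4 < |S| = 5, Hall's condition fails for this subset.

4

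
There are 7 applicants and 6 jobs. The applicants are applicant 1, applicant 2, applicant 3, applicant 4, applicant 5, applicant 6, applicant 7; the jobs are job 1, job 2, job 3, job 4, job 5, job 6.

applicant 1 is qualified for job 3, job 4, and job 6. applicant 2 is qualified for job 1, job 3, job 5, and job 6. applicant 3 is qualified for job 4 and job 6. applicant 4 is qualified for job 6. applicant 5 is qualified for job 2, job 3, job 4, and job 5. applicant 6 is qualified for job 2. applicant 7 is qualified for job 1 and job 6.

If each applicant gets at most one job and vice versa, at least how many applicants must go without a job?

A valid assignment of size 6: applicant 1–job 3, applicant 2–job 1, applicant 3–job 4, applicant 4–job 6, applicant 5–job 5, applicant 6–job 2.
The set {applicant 1, applicant 2, applicant 3, applicant 4, applicant 5, applicant 6, applicant 7} has only 6 neighbours ({job 1, job 2, job 3, job 4, job 5, job 6}), so by Hall's theorem at most 6 of the 7 applicants can be matched.
That matches 6 of the 7, leaving 1 unmatched; no matching can do better.

1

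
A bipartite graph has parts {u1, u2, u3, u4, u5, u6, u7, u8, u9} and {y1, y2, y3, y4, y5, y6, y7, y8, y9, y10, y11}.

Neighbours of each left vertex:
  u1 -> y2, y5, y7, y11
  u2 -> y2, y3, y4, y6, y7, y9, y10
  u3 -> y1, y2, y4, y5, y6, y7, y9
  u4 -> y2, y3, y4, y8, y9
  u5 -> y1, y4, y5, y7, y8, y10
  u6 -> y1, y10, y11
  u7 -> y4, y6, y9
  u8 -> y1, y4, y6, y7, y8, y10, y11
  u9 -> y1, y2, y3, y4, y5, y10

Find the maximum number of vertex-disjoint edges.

One maximum matching: u1–y2, u2–y7, u3–y6, u4–y3, u5–y1, u6–y11, u7–y9, u8–y10, u9–y4.
All 9 left vertices are matched, so no larger matching exists.

9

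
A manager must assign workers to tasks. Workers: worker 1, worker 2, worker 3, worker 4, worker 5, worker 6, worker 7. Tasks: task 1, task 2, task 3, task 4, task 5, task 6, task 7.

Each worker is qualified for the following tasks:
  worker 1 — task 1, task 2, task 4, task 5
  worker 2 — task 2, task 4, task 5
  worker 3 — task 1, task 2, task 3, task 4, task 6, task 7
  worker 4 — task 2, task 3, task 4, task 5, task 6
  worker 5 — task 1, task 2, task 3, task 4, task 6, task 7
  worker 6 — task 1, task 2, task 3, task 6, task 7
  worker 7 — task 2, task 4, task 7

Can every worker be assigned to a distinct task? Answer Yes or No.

A valid assignment of size 7: worker 1-task 1, worker 2-task 5, worker 3-task 3, worker 4-task 6, worker 5-task 4, worker 6-task 7, worker 7-task 2.
All 7 workers are covered.

Yes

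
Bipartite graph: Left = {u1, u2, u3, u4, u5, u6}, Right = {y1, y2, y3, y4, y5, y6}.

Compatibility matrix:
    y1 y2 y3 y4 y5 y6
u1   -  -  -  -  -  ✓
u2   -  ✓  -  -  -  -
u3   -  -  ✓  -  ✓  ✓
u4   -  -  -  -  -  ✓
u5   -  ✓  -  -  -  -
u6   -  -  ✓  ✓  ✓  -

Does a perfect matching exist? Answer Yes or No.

The set {u1, u2, u4, u5} has only 2 neighbours ({y2, y6}), so by Hall's theorem at most 4 of the 6 left vertices can be matched.
Hence no matching covers every left vertex.

No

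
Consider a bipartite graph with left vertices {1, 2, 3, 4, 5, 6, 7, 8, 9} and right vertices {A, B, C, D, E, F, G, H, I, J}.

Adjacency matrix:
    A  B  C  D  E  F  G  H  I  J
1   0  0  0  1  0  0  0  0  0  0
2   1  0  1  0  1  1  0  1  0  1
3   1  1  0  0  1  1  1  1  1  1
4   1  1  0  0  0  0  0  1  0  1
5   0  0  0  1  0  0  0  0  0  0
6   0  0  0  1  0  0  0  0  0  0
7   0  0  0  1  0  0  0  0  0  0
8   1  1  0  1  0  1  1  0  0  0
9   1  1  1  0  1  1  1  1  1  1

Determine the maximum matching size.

6

For example, pair 1-D, 2-E, 3-G, 4-B, 8-A, 9-J.
The set {1, 5, 6, 7} has only 1 neighbour ({D}), so by Hall's theorem at most 6 of the 9 left vertices can be matched.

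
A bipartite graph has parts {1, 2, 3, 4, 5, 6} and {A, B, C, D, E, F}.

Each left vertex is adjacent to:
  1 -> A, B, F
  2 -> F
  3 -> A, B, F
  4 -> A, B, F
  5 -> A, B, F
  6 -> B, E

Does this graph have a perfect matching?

No

The set {1, 2, 3, 4, 5} has only 3 neighbours ({A, B, F}), so by Hall's theorem at most 4 of the 6 left vertices can be matched.
Hence no matching covers every left vertex.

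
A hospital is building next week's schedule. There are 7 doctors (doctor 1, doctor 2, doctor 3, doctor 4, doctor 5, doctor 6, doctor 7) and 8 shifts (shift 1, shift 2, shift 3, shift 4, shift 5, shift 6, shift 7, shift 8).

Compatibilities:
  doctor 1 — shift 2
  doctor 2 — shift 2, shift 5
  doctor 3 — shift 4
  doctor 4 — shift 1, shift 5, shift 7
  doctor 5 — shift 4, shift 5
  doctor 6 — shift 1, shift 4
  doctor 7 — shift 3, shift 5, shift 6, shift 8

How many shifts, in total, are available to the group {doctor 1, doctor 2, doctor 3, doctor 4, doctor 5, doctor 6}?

The union of neighbours of {doctor 1, doctor 2, doctor 3, doctor 4, doctor 5, doctor 6} is {shift 1, shift 2, shift 4, shift 5, shift 7}, which has 5 elements.
Since |N(S)| = 5 < |S| = 6, Hall's condition fails for this subset.

5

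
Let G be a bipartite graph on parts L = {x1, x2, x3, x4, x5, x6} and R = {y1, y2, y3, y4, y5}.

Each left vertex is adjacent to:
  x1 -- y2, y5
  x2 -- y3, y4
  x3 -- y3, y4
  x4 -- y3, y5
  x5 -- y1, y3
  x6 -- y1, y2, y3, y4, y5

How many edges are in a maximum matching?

5

A valid assignment of size 5: x1-y2, x2-y4, x3-y3, x4-y5, x5-y1.
The set {x1, x2, x3, x4, x5, x6} has only 5 neighbours ({y1, y2, y3, y4, y5}), so by Hall's theorem at most 5 of the 6 left vertices can be matched.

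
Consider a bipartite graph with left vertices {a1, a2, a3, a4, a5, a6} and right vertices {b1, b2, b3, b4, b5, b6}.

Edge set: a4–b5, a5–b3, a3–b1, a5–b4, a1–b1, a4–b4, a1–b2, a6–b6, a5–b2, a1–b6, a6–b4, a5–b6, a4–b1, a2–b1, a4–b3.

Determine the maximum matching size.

A valid assignment of size 5: a1–b2, a2–b1, a4–b4, a5–b3, a6–b6.
The set {a2, a3} has only 1 neighbour ({b1}), so by Hall's theorem at most 5 of the 6 left vertices can be matched.

5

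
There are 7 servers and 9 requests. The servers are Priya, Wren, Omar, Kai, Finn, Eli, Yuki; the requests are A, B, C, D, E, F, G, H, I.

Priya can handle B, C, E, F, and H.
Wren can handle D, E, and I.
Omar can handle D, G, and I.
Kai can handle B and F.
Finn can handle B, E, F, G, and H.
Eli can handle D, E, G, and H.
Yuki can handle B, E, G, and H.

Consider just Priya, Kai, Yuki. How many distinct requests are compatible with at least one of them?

6

The union of neighbours of {Priya, Kai, Yuki} is {B, C, E, F, G, H}, which has 6 elements.
Since |N(S)| = 6 ≥ |S| = 3, Hall's condition holds for this subset.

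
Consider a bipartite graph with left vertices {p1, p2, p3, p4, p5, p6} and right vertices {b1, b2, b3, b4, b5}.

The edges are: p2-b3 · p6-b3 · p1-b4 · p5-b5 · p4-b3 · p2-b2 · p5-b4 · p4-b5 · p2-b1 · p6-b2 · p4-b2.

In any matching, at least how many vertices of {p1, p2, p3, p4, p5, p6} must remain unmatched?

For example, pair p1–b4, p2–b1, p4–b2, p5–b5, p6–b3.
The set {p3} has only 0 neighbours (∅), so by Hall's theorem at most 5 of the 6 left vertices can be matched.
That matches 5 of the 6, leaving 1 unmatched; no matching can do better.

1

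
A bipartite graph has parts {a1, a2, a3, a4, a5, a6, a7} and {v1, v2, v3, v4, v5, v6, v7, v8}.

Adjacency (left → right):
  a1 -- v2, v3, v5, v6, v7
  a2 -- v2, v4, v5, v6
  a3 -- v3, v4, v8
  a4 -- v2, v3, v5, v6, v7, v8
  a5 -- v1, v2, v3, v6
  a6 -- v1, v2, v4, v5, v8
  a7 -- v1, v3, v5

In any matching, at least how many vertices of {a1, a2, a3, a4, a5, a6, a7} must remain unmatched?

0

A valid assignment of size 7: a1→v3, a2→v6, a3→v4, a4→v8, a5→v2, a6→v5, a7→v1.
This saturates every left vertex, so 7 is the maximum.
That matches 7 of the 7, leaving 0 unmatched; no matching can do better.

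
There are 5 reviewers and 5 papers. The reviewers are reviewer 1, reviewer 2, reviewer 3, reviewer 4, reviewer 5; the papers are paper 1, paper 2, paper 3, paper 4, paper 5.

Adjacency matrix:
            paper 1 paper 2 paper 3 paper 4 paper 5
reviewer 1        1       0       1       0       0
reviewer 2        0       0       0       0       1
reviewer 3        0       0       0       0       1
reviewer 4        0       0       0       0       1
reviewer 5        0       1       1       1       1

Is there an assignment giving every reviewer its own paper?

The set {reviewer 2, reviewer 3, reviewer 4} has only 1 neighbour ({paper 5}), so by Hall's theorem at most 3 of the 5 reviewers can be matched.
Hence no matching covers every reviewer.

No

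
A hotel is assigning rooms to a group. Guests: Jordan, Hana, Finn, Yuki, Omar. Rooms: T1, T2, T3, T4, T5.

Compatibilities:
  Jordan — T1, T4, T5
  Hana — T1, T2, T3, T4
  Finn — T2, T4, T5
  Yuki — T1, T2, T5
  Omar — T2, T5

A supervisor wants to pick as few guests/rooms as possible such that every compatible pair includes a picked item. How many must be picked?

5

A maximum matching has 5 edges (e.g. Jordan–T4, Hana–T3, Finn–T2, Yuki–T1, Omar–T5).
By König's theorem the minimum vertex cover has the same size. One such cover is {Jordan, Hana, Finn, Yuki, Omar}.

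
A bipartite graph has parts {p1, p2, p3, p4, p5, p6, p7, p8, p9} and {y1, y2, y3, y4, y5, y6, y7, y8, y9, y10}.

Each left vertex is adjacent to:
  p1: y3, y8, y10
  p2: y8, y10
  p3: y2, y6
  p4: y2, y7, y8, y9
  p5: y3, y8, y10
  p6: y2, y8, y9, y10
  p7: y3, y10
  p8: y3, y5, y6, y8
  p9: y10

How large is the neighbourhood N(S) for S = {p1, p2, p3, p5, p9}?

5

The union of neighbours of {p1, p2, p3, p5, p9} is {y2, y3, y6, y8, y10}, which has 5 elements.
Since |N(S)| = 5 ≥ |S| = 5, Hall's condition holds for this subset.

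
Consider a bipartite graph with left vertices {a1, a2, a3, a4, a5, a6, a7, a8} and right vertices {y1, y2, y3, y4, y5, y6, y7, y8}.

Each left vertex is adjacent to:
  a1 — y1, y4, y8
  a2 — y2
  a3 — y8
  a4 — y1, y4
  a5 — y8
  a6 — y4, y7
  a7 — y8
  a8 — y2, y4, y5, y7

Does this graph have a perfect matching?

No

The set {a3, a5, a7} has only 1 neighbour ({y8}), so by Hall's theorem at most 6 of the 8 left vertices can be matched.
Hence no matching covers every left vertex.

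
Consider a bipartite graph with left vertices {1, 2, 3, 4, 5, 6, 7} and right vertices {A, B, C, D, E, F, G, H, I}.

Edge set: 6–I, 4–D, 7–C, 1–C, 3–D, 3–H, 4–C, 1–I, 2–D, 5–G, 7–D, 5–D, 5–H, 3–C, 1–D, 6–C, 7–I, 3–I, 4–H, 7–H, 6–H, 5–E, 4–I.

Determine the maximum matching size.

A valid assignment of size 5: 1→I, 2→D, 3→H, 4→C, 5→E.
The set {1, 2, 3, 4, 6, 7} has only 4 neighbours ({C, D, H, I}), so by Hall's theorem at most 5 of the 7 left vertices can be matched.

5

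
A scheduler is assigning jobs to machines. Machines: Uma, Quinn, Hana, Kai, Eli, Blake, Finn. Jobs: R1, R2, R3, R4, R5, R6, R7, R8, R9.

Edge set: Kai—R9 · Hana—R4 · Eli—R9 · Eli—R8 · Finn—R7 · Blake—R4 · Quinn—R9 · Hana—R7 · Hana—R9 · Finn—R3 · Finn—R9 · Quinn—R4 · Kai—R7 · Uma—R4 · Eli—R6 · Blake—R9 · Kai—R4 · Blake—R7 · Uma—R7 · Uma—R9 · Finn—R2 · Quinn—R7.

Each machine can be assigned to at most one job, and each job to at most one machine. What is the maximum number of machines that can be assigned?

A valid assignment of size 5: Uma→R9, Quinn→R4, Hana→R7, Eli→R8, Finn→R3.
The set {Uma, Quinn, Hana, Kai, Blake} has only 3 neighbours ({R4, R7, R9}), so by Hall's theorem at most 5 of the 7 machines can be matched.

5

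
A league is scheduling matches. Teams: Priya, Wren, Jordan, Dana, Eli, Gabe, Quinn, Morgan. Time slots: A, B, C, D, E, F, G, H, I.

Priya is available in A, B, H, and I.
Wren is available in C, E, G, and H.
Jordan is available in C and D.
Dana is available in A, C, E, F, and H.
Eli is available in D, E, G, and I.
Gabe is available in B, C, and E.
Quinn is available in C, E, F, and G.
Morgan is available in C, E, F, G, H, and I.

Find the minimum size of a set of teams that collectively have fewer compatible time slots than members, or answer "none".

none

A matching saturating every team exists, for instance Priya→H, Wren→E, Jordan→D, Dana→A, Eli→I, Gabe→B, Quinn→C, Morgan→G.
By Hall's marriage theorem, this means |N(S)| ≥ |S| for every subset S, so no violating subset exists.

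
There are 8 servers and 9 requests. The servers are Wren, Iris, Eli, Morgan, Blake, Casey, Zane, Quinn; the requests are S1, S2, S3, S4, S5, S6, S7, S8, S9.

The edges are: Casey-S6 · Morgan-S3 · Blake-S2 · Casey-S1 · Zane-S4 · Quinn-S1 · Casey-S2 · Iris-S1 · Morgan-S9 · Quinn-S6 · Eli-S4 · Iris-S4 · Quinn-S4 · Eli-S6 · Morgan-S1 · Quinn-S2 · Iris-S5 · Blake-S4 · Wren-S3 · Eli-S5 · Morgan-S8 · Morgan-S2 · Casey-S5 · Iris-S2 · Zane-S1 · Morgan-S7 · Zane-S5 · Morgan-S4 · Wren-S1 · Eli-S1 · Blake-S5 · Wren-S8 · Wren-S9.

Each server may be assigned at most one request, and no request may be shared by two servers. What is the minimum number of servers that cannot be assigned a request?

For example, pair Wren→S8, Iris→S5, Eli→S1, Morgan→S7, Blake→S2, Casey→S6, Zane→S4.
The set {Iris, Eli, Blake, Casey, Zane, Quinn} has only 5 neighbours ({S1, S2, S4, S5, S6}), so by Hall's theorem at most 7 of the 8 servers can be matched.
That matches 7 of the 8, leaving 1 unmatched; no matching can do better.

1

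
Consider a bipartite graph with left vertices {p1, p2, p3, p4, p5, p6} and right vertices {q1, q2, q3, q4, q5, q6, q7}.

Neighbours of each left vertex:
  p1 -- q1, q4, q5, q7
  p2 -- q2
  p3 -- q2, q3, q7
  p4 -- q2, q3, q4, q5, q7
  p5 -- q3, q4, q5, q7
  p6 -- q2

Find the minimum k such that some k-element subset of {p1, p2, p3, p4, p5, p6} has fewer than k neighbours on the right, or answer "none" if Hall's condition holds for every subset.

2

Take S = {p2, p6}. Its neighbourhood is {q2}, so |N(S)| = 1 < |S| = 2.
No single vertex violates Hall's condition since each has at least one neighbour, so 2 is the minimum.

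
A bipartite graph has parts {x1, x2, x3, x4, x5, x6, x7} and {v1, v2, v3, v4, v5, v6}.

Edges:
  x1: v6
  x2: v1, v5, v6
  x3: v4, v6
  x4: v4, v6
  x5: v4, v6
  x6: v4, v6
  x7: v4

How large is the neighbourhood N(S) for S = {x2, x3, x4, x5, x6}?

4

The union of neighbours of {x2, x3, x4, x5, x6} is {v1, v4, v5, v6}, which has 4 elements.
Since |N(S)| = 4 < |S| = 5, Hall's condition fails for this subset.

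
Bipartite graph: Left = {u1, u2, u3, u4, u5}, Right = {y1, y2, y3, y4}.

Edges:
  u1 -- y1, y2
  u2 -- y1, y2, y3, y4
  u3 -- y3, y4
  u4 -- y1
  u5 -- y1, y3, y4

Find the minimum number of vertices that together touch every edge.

A maximum matching has 4 edges (e.g. u1–y2, u2–y3, u3–y4, u4–y1).
By König's theorem the minimum vertex cover has the same size. One such cover is {y1, y2, y3, y4}.

4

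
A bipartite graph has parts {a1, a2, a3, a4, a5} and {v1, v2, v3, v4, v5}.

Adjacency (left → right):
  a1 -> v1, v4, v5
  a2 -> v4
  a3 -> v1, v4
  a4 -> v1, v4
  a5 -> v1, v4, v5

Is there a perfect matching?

No

The set {a1, a2, a3, a4, a5} has only 3 neighbours ({v1, v4, v5}), so by Hall's theorem at most 3 of the 5 left vertices can be matched.
Hence no matching covers every left vertex.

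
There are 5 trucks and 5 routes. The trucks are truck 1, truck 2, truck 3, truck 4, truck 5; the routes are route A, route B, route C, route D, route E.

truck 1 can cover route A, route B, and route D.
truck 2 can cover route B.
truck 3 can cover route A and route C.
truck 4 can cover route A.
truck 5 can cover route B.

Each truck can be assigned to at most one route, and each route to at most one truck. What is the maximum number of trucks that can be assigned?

A valid assignment of size 4: truck 1→route D, truck 2→route B, truck 3→route C, truck 4→route A.
The set {truck 2, truck 5} has only 1 neighbour ({route B}), so by Hall's theorem at most 4 of the 5 trucks can be matched.

4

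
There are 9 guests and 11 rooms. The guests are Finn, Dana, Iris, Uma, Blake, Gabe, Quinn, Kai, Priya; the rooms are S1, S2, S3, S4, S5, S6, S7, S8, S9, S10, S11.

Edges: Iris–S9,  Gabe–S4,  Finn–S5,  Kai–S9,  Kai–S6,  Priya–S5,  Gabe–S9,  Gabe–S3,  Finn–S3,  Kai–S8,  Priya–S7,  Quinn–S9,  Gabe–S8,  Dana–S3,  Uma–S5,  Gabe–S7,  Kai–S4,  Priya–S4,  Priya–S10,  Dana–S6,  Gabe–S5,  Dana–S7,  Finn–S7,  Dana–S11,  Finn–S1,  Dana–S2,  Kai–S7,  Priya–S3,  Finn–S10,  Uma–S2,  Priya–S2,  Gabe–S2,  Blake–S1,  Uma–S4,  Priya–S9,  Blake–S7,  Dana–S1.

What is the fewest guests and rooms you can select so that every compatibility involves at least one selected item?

8

The 8 edges Finn–S10, Dana–S7, Iris–S9, Uma–S4, Blake–S1, Gabe–S3, Kai–S6, Priya–S2 form a matching, so any vertex cover needs at least 8 vertices (one per matched edge).
Conversely {Finn, Dana, Uma, Blake, Gabe, Kai, Priya, S9} meets every edge and has exactly 8 vertices, so 8 is optimal.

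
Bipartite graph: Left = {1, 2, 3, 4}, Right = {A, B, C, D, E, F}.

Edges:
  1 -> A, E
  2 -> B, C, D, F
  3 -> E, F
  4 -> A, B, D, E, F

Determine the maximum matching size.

4

For example, pair 1-E, 2-B, 3-F, 4-A.
All 4 left vertices are matched, so no larger matching exists.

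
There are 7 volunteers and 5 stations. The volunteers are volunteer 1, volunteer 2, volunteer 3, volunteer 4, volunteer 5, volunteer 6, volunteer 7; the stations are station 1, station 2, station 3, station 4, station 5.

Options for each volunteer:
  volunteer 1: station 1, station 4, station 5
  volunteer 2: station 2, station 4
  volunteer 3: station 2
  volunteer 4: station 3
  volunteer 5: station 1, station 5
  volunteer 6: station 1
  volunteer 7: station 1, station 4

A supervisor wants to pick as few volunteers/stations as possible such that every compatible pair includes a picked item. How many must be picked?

The 5 edges volunteer 1–station 5, volunteer 2–station 4, volunteer 3–station 2, volunteer 4–station 3, volunteer 5–station 1 form a matching, so any vertex cover needs at least 5 vertices (one per matched edge).
Conversely {volunteer 4, station 1, station 2, station 4, station 5} meets every edge and has exactly 5 vertices, so 5 is optimal.

5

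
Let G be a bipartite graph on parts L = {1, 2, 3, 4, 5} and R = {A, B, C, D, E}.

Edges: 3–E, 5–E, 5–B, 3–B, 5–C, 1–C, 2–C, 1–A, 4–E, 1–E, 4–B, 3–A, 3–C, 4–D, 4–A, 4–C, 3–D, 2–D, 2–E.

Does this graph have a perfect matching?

One maximum matching: 1-C, 2-D, 3-E, 4-A, 5-B.
All 5 left vertices are covered.

Yes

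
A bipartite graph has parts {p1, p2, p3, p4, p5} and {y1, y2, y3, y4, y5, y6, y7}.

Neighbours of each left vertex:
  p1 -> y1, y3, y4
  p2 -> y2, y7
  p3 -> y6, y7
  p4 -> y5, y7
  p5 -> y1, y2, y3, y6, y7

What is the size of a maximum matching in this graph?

A valid assignment of size 5: p1-y3, p2-y2, p3-y6, p4-y5, p5-y7.
All 5 left vertices are matched, so no larger matching exists.

5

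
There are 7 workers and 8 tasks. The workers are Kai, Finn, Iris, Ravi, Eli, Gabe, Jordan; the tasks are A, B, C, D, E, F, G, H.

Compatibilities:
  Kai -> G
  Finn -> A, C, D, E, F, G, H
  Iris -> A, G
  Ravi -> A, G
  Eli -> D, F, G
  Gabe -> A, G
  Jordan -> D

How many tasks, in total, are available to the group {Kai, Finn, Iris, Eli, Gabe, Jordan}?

The union of neighbours of {Kai, Finn, Iris, Eli, Gabe, Jordan} is {A, C, D, E, F, G, H}, which has 7 elements.
Since |N(S)| = 7 ≥ |S| = 6, Hall's condition holds for this subset.

7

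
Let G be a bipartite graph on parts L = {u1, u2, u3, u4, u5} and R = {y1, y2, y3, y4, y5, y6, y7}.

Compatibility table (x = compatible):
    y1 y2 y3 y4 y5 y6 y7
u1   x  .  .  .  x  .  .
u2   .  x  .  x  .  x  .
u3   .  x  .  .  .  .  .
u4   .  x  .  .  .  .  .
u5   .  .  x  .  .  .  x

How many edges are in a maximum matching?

For example, pair u1–y1, u2–y6, u3–y2, u5–y3.
The set {u3, u4} has only 1 neighbour ({y2}), so by Hall's theorem at most 4 of the 5 left vertices can be matched.

4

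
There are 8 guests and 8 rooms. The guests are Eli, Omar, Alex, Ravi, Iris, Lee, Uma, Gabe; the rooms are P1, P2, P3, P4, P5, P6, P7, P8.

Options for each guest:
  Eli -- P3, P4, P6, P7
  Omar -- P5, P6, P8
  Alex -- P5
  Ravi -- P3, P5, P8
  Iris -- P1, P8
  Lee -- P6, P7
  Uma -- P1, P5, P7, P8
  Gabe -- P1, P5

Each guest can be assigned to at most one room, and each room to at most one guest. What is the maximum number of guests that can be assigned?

7

A valid assignment of size 7: Eli–P4, Omar–P6, Alex–P5, Ravi–P3, Iris–P8, Lee–P7, Uma–P1.
The set {Omar, Alex, Iris, Lee, Uma, Gabe} has only 5 neighbours ({P1, P5, P6, P7, P8}), so by Hall's theorem at most 7 of the 8 guests can be matched.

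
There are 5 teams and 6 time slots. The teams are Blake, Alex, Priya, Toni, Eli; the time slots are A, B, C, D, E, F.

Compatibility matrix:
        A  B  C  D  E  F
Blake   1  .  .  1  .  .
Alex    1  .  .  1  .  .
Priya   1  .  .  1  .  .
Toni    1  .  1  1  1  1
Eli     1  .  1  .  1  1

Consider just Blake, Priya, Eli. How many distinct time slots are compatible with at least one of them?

5

The union of neighbours of {Blake, Priya, Eli} is {A, C, D, E, F}, which has 5 elements.
Since |N(S)| = 5 ≥ |S| = 3, Hall's condition holds for this subset.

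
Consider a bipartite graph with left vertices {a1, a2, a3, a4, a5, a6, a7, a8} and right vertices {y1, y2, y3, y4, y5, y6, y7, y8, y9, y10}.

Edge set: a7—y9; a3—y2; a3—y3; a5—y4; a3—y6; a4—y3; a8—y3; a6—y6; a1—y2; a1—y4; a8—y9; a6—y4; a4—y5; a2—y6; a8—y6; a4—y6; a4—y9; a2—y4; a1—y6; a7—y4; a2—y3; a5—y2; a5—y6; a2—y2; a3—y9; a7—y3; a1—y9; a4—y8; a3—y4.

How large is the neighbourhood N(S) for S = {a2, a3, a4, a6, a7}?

7

The union of neighbours of {a2, a3, a4, a6, a7} is {y2, y3, y4, y5, y6, y8, y9}, which has 7 elements.
Since |N(S)| = 7 ≥ |S| = 5, Hall's condition holds for this subset.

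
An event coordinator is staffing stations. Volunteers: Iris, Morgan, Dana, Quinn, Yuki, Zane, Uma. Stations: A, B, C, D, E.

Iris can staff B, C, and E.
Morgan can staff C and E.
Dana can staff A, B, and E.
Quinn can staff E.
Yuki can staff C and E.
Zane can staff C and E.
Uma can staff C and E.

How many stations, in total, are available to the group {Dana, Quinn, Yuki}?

4

The union of neighbours of {Dana, Quinn, Yuki} is {A, B, C, E}, which has 4 elements.
Since |N(S)| = 4 ≥ |S| = 3, Hall's condition holds for this subset.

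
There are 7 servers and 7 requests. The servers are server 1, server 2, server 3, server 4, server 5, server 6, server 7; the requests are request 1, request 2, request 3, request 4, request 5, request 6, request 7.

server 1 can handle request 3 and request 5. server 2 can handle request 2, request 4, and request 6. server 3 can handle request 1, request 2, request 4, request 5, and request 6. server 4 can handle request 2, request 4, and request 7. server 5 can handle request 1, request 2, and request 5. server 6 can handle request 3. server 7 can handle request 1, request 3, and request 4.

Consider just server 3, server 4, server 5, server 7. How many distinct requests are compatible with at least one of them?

The union of neighbours of {server 3, server 4, server 5, server 7} is {request 1, request 2, request 3, request 4, request 5, request 6, request 7}, which has 7 elements.
Since |N(S)| = 7 ≥ |S| = 4, Hall's condition holds for this subset.

7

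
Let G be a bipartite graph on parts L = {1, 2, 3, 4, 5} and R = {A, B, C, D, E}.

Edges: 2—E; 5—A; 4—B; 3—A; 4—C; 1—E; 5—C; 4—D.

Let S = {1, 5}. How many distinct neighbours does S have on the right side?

3

The union of neighbours of {1, 5} is {A, C, E}, which has 3 elements.
Since |N(S)| = 3 ≥ |S| = 2, Hall's condition holds for this subset.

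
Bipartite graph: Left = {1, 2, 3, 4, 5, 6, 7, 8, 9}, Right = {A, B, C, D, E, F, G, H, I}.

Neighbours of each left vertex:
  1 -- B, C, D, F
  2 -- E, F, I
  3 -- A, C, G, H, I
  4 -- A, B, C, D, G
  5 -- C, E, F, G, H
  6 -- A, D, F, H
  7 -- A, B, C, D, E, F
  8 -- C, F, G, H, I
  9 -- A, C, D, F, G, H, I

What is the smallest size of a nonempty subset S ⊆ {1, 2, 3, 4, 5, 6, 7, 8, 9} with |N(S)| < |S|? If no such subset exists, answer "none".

A matching saturating every left vertex exists, for instance 1→F, 2→I, 3→C, 4→B, 5→E, 6→D, 7→A, 8→H, 9→G.
By Hall's marriage theorem, this means |N(S)| ≥ |S| for every subset S, so no violating subset exists.

none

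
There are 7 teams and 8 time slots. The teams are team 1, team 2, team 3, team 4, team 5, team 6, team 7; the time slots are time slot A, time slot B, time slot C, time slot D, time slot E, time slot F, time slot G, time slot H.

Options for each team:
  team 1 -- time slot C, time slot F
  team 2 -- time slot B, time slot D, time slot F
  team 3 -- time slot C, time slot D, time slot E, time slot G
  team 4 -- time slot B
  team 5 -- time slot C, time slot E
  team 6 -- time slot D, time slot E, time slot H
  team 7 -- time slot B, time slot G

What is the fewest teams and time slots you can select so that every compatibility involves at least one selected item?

7

{team 1, team 2, team 3, team 4, team 5, team 6, team 7} is a vertex cover of size 7: every edge has an endpoint in this set.
No smaller cover exists because team 1–time slot C, team 2–time slot F, team 3–time slot D, team 4–time slot B, team 5–time slot E, team 6–time slot H, team 7–time slot G is a matching of size 7, and a cover must include an endpoint of each of these disjoint edges (König's theorem).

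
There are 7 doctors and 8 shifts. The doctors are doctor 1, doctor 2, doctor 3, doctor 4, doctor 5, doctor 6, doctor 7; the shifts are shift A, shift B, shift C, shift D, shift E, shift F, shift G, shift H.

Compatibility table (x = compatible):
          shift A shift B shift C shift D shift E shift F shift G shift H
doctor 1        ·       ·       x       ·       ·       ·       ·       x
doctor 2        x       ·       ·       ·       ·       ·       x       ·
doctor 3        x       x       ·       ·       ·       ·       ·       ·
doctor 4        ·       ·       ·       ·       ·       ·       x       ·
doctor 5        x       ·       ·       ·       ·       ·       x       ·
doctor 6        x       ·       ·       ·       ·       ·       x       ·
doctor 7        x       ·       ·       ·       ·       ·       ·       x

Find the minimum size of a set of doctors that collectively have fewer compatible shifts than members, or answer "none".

3

Take S = {doctor 2, doctor 4, doctor 5}. Its neighbourhood is {shift A, shift G}, so |N(S)| = 2 < |S| = 3.
Every subset of size less than 3 has at least as many neighbours as members, so 3 is the minimum.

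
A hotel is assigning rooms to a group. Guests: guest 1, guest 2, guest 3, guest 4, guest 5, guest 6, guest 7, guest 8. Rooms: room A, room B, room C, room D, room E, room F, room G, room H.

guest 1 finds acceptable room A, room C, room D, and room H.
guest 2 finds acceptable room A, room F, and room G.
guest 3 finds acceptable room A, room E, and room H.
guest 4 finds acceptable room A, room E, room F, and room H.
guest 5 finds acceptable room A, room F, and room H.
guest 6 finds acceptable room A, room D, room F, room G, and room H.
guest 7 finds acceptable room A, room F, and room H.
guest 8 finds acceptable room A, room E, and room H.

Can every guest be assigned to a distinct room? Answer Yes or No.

No

The set {guest 3, guest 4, guest 5, guest 7, guest 8} has only 4 neighbours ({room A, room E, room F, room H}), so by Hall's theorem at most 7 of the 8 guests can be matched.
Hence no matching covers every guest.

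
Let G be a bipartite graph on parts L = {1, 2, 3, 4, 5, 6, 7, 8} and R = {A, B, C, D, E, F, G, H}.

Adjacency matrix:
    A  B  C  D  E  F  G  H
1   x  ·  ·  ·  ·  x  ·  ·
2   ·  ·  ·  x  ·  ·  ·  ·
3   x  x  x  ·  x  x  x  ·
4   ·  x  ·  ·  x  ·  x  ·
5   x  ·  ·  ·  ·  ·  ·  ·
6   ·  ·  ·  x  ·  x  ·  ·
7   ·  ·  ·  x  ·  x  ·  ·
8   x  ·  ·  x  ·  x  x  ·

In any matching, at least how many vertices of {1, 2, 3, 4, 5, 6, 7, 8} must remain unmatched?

A valid assignment of size 6: 1–F, 2–D, 3–E, 4–B, 5–A, 8–G.
The set {1, 2, 5, 6, 7} has only 3 neighbours ({A, D, F}), so by Hall's theorem at most 6 of the 8 left vertices can be matched.
That matches 6 of the 8, leaving 2 unmatched; no matching can do better.

2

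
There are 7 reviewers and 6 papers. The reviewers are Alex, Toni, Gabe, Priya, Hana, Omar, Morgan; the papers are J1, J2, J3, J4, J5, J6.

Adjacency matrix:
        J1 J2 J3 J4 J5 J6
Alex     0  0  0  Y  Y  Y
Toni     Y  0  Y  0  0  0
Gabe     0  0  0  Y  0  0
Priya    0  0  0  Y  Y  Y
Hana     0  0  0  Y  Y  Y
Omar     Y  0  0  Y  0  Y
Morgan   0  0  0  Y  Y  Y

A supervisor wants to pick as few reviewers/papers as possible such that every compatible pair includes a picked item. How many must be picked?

5

{Toni, Omar, J4, J5, J6} is a vertex cover of size 5: every edge has an endpoint in this set.
No smaller cover exists because Alex–J5, Toni–J3, Gabe–J4, Priya–J6, Omar–J1 is a matching of size 5, and a cover must include an endpoint of each of these disjoint edges (König's theorem).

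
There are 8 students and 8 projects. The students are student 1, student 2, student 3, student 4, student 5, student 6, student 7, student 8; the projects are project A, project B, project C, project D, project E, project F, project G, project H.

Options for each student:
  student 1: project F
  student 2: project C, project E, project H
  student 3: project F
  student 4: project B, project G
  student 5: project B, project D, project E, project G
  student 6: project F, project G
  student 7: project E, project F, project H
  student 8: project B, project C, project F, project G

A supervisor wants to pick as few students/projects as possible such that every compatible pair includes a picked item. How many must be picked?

{student 2, student 4, student 5, student 6, student 7, student 8, project F} is a vertex cover of size 7: every edge has an endpoint in this set.
No smaller cover exists because student 1–project F, student 2–project E, student 4–project B, student 5–project D, student 6–project G, student 7–project H, student 8–project C is a matching of size 7, and a cover must include an endpoint of each of these disjoint edges (König's theorem).

7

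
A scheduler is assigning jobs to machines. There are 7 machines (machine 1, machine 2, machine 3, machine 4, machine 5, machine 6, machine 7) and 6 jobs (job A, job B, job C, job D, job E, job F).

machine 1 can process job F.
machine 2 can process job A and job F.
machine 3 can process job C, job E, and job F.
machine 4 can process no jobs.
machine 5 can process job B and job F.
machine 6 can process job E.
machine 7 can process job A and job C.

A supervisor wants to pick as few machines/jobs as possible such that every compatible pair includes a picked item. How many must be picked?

A maximum matching has 5 edges (e.g. machine 1–job F, machine 2–job A, machine 3–job C, machine 5–job B, machine 6–job E).
By König's theorem the minimum vertex cover has the same size. One such cover is {machine 5, job A, job C, job E, job F}.

5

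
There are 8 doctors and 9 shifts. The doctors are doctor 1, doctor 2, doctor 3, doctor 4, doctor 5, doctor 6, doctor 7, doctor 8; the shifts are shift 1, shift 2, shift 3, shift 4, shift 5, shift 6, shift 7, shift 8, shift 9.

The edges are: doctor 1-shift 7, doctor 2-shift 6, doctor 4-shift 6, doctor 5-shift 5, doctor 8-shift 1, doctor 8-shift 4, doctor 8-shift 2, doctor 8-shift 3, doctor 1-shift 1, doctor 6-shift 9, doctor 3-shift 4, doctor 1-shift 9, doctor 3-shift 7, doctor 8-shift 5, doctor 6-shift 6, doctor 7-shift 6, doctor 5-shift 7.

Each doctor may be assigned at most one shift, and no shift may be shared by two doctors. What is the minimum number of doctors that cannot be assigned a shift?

2

A valid assignment of size 6: doctor 1–shift 1, doctor 2–shift 6, doctor 3–shift 4, doctor 5–shift 7, doctor 6–shift 9, doctor 8–shift 5.
The set {doctor 2, doctor 4, doctor 7} has only 1 neighbour ({shift 6}), so by Hall's theorem at most 6 of the 8 doctors can be matched.
That matches 6 of the 8, leaving 2 unmatched; no matching can do better.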